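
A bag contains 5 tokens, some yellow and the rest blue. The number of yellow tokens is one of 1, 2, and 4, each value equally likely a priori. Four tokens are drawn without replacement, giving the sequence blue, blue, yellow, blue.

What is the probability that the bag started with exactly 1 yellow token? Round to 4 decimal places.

0.6667

Under each hypothesis, the probability of the observed sequence is: P(data | r = 1) = (4/5)(3/4)(1/3)(2/2) = 1/5; P(data | r = 2) = (3/5)(2/4)(2/3)(1/2) = 1/10; P(data | r = 4) = (1/5)(0/4) = 0.
Weighting by the prior gives 1/3 · 1/5 = 1/15, 1/3 · 1/10 = 1/30, 1/3 · 0 = 0; with total 1/10.
By Bayes' rule, P(r = 1 | data) = (1/15) / (1/10) = 2/3.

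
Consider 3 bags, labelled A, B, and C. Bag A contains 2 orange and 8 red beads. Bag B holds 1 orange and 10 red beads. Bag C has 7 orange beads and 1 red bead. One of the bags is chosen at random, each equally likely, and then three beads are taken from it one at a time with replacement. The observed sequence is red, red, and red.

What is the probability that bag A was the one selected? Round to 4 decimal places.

Compute the likelihood of the observed sequence for each case: P(data | bag A) = (8/10)(8/10)(8/10) = 0.512; P(data | bag B) = (10/11)(10/11)(10/11) = 0.75131; P(data | bag C) = (1/8)(1/8)(1/8) = 0.0019531.
The prior-weighted likelihoods are 1/3 · 0.512 = 0.17067, 1/3 · 0.75131 = 0.25044, 1/3 · 0.0019531 = 0.00065104; summing to 0.42176.
Hence P(bag A | data) = (0.17067) / (0.42176) = 0.40466.

0.4047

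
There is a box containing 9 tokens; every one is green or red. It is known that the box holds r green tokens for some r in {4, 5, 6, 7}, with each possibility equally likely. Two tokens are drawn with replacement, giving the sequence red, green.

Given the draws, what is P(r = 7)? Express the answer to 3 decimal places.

The likelihood of the observed sequence under each hypothesis: P(data | r = 4) = (5/9)(4/9) = 20/81; P(data | r = 5) = (4/9)(5/9) = 20/81; P(data | r = 6) = (3/9)(6/9) = 2/9; P(data | r = 7) = (2/9)(7/9) = 14/81.
Weighting by the prior gives 1/4 · 20/81 = 5/81, 1/4 · 20/81 = 5/81, 1/4 · 2/9 = 1/18, 1/4 · 14/81 = 7/162; these sum to 2/9.
Hence P(r = 7 | data) = (7/162) / (2/9) = 7/36.

0.194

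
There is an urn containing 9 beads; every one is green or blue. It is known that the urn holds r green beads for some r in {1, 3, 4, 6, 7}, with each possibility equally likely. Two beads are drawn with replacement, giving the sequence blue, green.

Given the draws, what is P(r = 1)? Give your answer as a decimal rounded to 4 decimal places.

0.1026

Under each hypothesis, the probability of the observed sequence is: P(data | r = 1) = (8/9)(1/9) = 8/81; P(data | r = 3) = (6/9)(3/9) = 2/9; P(data | r = 4) = (5/9)(4/9) = 20/81; P(data | r = 6) = (3/9)(6/9) = 2/9; P(data | r = 7) = (2/9)(7/9) = 14/81.
Weighting by the prior gives 1/5 · 8/81 = 8/405, 1/5 · 2/9 = 2/45, 1/5 · 20/81 = 4/81, 1/5 · 2/9 = 2/45, 1/5 · 14/81 = 14/405; with total 26/135.
Therefore the posterior P(r = 1 | data) = (8/405) / (26/135) = 4/39.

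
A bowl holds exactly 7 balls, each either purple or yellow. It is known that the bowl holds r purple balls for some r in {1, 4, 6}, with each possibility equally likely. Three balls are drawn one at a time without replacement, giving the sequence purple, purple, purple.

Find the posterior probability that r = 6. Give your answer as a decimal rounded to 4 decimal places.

0.8333

The likelihood of the observed sequence under each hypothesis: P(data | r = 1) = (1/7)(0/6) = 0; P(data | r = 4) = (4/7)(3/6)(2/5) = 4/35; P(data | r = 6) = (6/7)(5/6)(4/5) = 4/7.
Weighting by the prior gives 1/3 · 0 = 0, 1/3 · 4/35 = 4/105, 1/3 · 4/7 = 4/21; with total 8/35.
By Bayes' rule, P(r = 6 | data) = (4/21) / (8/35) = 5/6.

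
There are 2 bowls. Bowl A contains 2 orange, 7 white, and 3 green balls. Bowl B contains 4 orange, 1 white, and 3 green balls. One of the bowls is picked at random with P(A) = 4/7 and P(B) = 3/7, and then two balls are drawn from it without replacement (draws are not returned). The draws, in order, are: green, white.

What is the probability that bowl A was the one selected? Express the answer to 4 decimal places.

0.7984

Compute the likelihood of the observed sequence for each case: P(data | bowl A) = (3/12)(7/11) = 0.15909; P(data | bowl B) = (3/8)(1/7) = 0.053571.
Multiplying each by its prior: 4/7 · 0.15909 = 0.090909, 3/7 · 0.053571 = 0.022959; summing to 0.11387.
Therefore the posterior P(bowl A | data) = (0.090909) / (0.11387) = 0.79837.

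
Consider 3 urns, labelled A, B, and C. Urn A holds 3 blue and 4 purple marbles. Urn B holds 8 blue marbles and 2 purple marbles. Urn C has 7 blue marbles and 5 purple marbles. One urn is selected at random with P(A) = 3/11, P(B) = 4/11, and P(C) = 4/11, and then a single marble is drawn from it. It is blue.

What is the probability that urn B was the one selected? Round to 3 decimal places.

Compute the likelihood of this draw for each case: P(data | urn A) = (3/7) = 0.42857; P(data | urn B) = (8/10) = 0.8; P(data | urn C) = (7/12) = 0.58333.
The prior-weighted likelihoods are 3/11 · 0.42857 = 0.11688, 4/11 · 0.8 = 0.29091, 4/11 · 0.58333 = 0.21212; summing to 0.61991.
By Bayes' rule, P(urn B | data) = (0.29091) / (0.61991) = 0.46927.

0.469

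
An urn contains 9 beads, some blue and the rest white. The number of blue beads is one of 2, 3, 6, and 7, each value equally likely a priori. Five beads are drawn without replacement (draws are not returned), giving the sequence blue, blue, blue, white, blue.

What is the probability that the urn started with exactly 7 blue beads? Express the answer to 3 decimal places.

0.609

For each hypothesis, P(data | H) works out to: P(data | r = 2) = (2/9)(1/8)(0/7) = 0; P(data | r = 3) = (3/9)(2/8)(1/7)(6/6)(0/5) = 0; P(data | r = 6) = (6/9)(5/8)(4/7)(3/6)(3/5) = 1/14; P(data | r = 7) = (7/9)(6/8)(5/7)(2/6)(4/5) = 1/9.
The prior-weighted likelihoods are 1/4 · 0 = 0, 1/4 · 0 = 0, 1/4 · 1/14 = 1/56, 1/4 · 1/9 = 1/36; these sum to 23/504.
So P(r = 7 | data) = (1/36) / (23/504) = 14/23.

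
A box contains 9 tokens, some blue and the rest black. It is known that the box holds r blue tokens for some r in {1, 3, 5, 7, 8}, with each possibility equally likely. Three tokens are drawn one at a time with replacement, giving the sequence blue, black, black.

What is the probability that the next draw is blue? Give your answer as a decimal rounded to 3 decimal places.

0.404

For each hypothesis, P(data | H) works out to: P(data | r = 1) = (1/9)(8/9)(8/9) = 0.087791; P(data | r = 3) = (3/9)(6/9)(6/9) = 0.14815; P(data | r = 5) = (5/9)(4/9)(4/9) = 0.10974; P(data | r = 7) = (7/9)(2/9)(2/9) = 0.038409; P(data | r = 8) = (8/9)(1/9)(1/9) = 0.010974.
The prior-weighted likelihoods are 1/5 · 0.087791 = 0.017558, 1/5 · 0.14815 = 0.02963, 1/5 · 0.10974 = 0.021948, 1/5 · 0.038409 = 0.0076818, 1/5 · 0.010974 = 0.0021948; these sum to 0.079012.
The posterior is then P(r = 1 | data) = 0.22222, P(r = 3 | data) = 0.375, P(r = 5 | data) = 0.27778, P(r = 7 | data) = 0.097222, P(r = 8 | data) = 0.027778.
So P(blue next | data) = Σ P(blue next | H) P(H | data) = (1/9)(0.22222) + (1/3)(0.375) + (5/9)(0.27778) + (7/9)(0.097222) + (8/9)(0.027778) = 0.40432.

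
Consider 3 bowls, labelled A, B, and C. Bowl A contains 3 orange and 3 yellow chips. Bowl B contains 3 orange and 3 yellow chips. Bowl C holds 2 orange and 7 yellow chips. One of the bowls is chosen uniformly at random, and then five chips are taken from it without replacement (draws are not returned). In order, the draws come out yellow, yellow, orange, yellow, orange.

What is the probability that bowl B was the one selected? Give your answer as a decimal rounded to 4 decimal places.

0.3913

Under each hypothesis, the probability of the observed sequence is: P(data | bowl A) = (3/6)(2/5)(3/4)(1/3)(2/2) = 1/20; P(data | bowl B) = (3/6)(2/5)(3/4)(1/3)(2/2) = 1/20; P(data | bowl C) = (7/9)(6/8)(2/7)(5/6)(1/5) = 1/36.
Weighting by the prior gives 1/3 · 1/20 = 1/60, 1/3 · 1/20 = 1/60, 1/3 · 1/36 = 1/108; with total 23/540.
By Bayes' rule, P(bowl B | data) = (1/60) / (23/540) = 9/23.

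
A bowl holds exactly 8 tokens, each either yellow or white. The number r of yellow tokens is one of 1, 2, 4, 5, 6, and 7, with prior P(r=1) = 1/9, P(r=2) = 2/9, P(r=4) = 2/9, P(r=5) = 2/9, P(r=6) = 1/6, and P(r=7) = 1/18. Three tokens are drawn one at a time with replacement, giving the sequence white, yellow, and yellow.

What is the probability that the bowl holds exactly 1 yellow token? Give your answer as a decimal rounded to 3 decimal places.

0.015

Compute the likelihood of the observed sequence for each case: P(data | r = 1) = (7/8)(1/8)(1/8) = 0.013672; P(data | r = 2) = (6/8)(2/8)(2/8) = 0.046875; P(data | r = 4) = (4/8)(4/8)(4/8) = 0.125; P(data | r = 5) = (3/8)(5/8)(5/8) = 0.14648; P(data | r = 6) = (2/8)(6/8)(6/8) = 0.14062; P(data | r = 7) = (1/8)(7/8)(7/8) = 0.095703.
Multiplying each by its prior: 1/9 · 0.013672 = 0.0015191, 2/9 · 0.046875 = 0.010417, 2/9 · 0.125 = 0.027778, 2/9 · 0.14648 = 0.032552, 1/6 · 0.14062 = 0.023438, 1/18 · 0.095703 = 0.0053168; with total 0.10102.
Hence P(r = 1 | data) = (0.0015191) / (0.10102) = 0.015038.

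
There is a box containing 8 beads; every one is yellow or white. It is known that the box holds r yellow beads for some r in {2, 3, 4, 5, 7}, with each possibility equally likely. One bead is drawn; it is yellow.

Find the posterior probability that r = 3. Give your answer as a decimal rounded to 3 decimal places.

For each hypothesis, P(data | H) works out to: P(data | r = 2) = (2/8) = 1/4; P(data | r = 3) = (3/8) = 3/8; P(data | r = 4) = (4/8) = 1/2; P(data | r = 5) = (5/8) = 5/8; P(data | r = 7) = (7/8) = 7/8.
The prior-weighted likelihoods are 1/5 · 1/4 = 1/20, 1/5 · 3/8 = 3/40, 1/5 · 1/2 = 1/10, 1/5 · 5/8 = 1/8, 1/5 · 7/8 = 7/40; with total 21/40.
So P(r = 3 | data) = (3/40) / (21/40) = 1/7.

0.143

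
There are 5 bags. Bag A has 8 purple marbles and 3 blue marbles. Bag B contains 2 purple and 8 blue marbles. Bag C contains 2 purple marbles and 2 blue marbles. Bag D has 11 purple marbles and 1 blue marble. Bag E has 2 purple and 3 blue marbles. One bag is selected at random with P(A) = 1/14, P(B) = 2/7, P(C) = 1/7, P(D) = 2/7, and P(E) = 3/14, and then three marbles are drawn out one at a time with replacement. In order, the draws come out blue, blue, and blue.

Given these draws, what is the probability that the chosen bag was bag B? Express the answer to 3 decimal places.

0.690

Under each hypothesis, the probability of the observed sequence is: P(data | bag A) = (3/11)(3/11)(3/11) = 0.020285; P(data | bag B) = (8/10)(8/10)(8/10) = 0.512; P(data | bag C) = (2/4)(2/4)(2/4) = 0.125; P(data | bag D) = (1/12)(1/12)(1/12) = 0.0005787; P(data | bag E) = (3/5)(3/5)(3/5) = 0.216.
Weighting by the prior gives 1/14 · 0.020285 = 0.001449, 2/7 · 0.512 = 0.14629, 1/7 · 0.125 = 0.017857, 2/7 · 0.0005787 = 0.00016534, 3/14 · 0.216 = 0.046286; these sum to 0.21204.
By Bayes' rule, P(bag B | data) = (0.14629) / (0.21204) = 0.68989.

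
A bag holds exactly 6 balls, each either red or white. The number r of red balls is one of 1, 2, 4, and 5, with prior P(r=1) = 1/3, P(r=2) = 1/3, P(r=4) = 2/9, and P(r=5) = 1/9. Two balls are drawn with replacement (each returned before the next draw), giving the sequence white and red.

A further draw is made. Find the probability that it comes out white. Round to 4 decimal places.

0.5778

For each hypothesis, P(data | H) works out to: P(data | r = 1) = (5/6)(1/6) = 5/36; P(data | r = 2) = (4/6)(2/6) = 2/9; P(data | r = 4) = (2/6)(4/6) = 2/9; P(data | r = 5) = (1/6)(5/6) = 5/36.
The prior-weighted likelihoods are 1/3 · 5/36 = 5/108, 1/3 · 2/9 = 2/27, 2/9 · 2/9 = 4/81, 1/9 · 5/36 = 5/324; with total 5/27.
Normalising, the posterior is P(r = 1 | data) = 1/4, P(r = 2 | data) = 2/5, P(r = 4 | data) = 4/15, P(r = 5 | data) = 1/12.
So P(white next | data) = Σ P(white next | H) P(H | data) = (5/6)(1/4) + (2/3)(2/5) + (1/3)(4/15) + (1/6)(1/12) = 26/45.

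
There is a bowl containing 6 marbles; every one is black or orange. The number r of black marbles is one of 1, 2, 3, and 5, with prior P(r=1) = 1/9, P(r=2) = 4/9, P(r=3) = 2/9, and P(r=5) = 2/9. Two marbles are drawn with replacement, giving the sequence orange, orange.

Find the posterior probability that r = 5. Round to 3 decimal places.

The likelihood of the observed sequence under each hypothesis: P(data | r = 1) = (5/6)(5/6) = 25/36; P(data | r = 2) = (4/6)(4/6) = 4/9; P(data | r = 3) = (3/6)(3/6) = 1/4; P(data | r = 5) = (1/6)(1/6) = 1/36.
Multiplying each by its prior: 1/9 · 25/36 = 25/324, 4/9 · 4/9 = 16/81, 2/9 · 1/4 = 1/18, 2/9 · 1/36 = 1/162; with total 109/324.
Therefore the posterior P(r = 5 | data) = (1/162) / (109/324) = 2/109.

0.018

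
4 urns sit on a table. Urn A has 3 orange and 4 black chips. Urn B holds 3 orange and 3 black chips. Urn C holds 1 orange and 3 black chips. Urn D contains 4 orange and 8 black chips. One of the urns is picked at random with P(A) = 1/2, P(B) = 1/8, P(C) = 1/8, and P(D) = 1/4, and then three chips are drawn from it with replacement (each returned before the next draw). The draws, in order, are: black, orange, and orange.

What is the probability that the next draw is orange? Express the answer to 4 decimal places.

Compute the likelihood of the observed sequence for each case: P(data | urn A) = (4/7)(3/7)(3/7) = 0.10496; P(data | urn B) = (3/6)(3/6)(3/6) = 0.125; P(data | urn C) = (3/4)(1/4)(1/4) = 0.046875; P(data | urn D) = (8/12)(4/12)(4/12) = 0.074074.
The prior-weighted likelihoods are 1/2 · 0.10496 = 0.052478, 1/8 · 0.125 = 0.015625, 1/8 · 0.046875 = 0.0058594, 1/4 · 0.074074 = 0.018519; with total 0.092481.
Dividing through by the total gives posterior P(urn A | data) = 0.56745, P(urn B | data) = 0.16895, P(urn C | data) = 0.063358, P(urn D | data) = 0.20024.
Averaging over the posterior, P(orange next | data) = (3/7)(0.56745) + (1/2)(0.16895) + (1/4)(0.063358) + (1/3)(0.20024) = 0.41026.

0.4103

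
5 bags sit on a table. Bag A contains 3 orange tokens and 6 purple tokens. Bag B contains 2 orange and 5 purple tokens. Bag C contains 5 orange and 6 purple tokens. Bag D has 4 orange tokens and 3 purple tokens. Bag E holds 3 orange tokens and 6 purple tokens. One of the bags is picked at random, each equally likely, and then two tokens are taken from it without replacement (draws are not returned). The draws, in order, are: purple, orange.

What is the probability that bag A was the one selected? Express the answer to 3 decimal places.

0.193

Under each hypothesis, the probability of the observed sequence is: P(data | bag A) = (6/9)(3/8) = 0.25; P(data | bag B) = (5/7)(2/6) = 0.2381; P(data | bag C) = (6/11)(5/10) = 0.27273; P(data | bag D) = (3/7)(4/6) = 0.28571; P(data | bag E) = (6/9)(3/8) = 0.25.
Weighting by the prior gives 1/5 · 0.25 = 0.05, 1/5 · 0.2381 = 0.047619, 1/5 · 0.27273 = 0.054545, 1/5 · 0.28571 = 0.057143, 1/5 · 0.25 = 0.05; summing to 0.25931.
Therefore the posterior P(bag A | data) = (0.05) / (0.25931) = 0.19282.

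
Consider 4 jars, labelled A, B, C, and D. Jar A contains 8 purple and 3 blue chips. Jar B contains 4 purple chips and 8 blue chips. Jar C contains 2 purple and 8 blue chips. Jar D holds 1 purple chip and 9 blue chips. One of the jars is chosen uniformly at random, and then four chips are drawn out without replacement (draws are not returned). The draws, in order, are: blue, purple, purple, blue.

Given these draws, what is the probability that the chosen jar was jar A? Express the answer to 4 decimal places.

0.3500

For each hypothesis, P(data | H) works out to: P(data | jar A) = (3/11)(8/10)(7/9)(2/8) = 7/165; P(data | jar B) = (8/12)(4/11)(3/10)(7/9) = 28/495; P(data | jar C) = (8/10)(2/9)(1/8)(7/7) = 1/45; P(data | jar D) = (9/10)(1/9)(0/8) = 0.
Weighting by the prior gives 1/4 · 7/165 = 7/660, 1/4 · 28/495 = 7/495, 1/4 · 1/45 = 1/180, 1/4 · 0 = 0; these sum to 1/33.
So P(jar A | data) = (7/660) / (1/33) = 7/20.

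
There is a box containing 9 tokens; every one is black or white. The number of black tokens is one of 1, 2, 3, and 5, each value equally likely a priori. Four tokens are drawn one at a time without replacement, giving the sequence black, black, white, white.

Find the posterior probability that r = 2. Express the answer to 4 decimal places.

Compute the likelihood of the observed sequence for each case: P(data | r = 1) = (1/9)(0/8) = 0; P(data | r = 2) = (2/9)(1/8)(7/7)(6/6) = 1/36; P(data | r = 3) = (3/9)(2/8)(6/7)(5/6) = 5/84; P(data | r = 5) = (5/9)(4/8)(4/7)(3/6) = 5/63.
Multiplying each by its prior: 1/4 · 0 = 0, 1/4 · 1/36 = 1/144, 1/4 · 5/84 = 5/336, 1/4 · 5/63 = 5/252; summing to 1/24.
By Bayes' rule, P(r = 2 | data) = (1/144) / (1/24) = 1/6.

0.1667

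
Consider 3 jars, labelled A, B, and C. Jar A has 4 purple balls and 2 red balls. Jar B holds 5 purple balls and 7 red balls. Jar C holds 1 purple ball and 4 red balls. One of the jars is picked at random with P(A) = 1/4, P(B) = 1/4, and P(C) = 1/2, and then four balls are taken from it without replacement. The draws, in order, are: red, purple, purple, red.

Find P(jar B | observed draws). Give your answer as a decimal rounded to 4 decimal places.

For each hypothesis, P(data | H) works out to: P(data | jar A) = (2/6)(4/5)(3/4)(1/3) = 1/15; P(data | jar B) = (7/12)(5/11)(4/10)(6/9) = 7/99; P(data | jar C) = (4/5)(1/4)(0/3) = 0.
Multiplying each by its prior: 1/4 · 1/15 = 1/60, 1/4 · 7/99 = 7/396, 1/2 · 0 = 0; with total 17/495.
Therefore the posterior P(jar B | data) = (7/396) / (17/495) = 35/68.

0.5147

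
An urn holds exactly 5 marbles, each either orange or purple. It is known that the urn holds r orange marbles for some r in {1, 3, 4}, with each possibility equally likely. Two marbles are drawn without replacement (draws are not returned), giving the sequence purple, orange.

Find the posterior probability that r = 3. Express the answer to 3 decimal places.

0.429

The likelihood of the observed sequence under each hypothesis: P(data | r = 1) = (4/5)(1/4) = 1/5; P(data | r = 3) = (2/5)(3/4) = 3/10; P(data | r = 4) = (1/5)(4/4) = 1/5.
Multiplying each by its prior: 1/3 · 1/5 = 1/15, 1/3 · 3/10 = 1/10, 1/3 · 1/5 = 1/15; these sum to 7/30.
So P(r = 3 | data) = (1/10) / (7/30) = 3/7.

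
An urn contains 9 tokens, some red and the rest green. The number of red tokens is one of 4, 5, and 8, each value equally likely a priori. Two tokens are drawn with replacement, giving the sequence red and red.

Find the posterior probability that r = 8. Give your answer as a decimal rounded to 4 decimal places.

For each hypothesis, P(data | H) works out to: P(data | r = 4) = (4/9)(4/9) = 16/81; P(data | r = 5) = (5/9)(5/9) = 25/81; P(data | r = 8) = (8/9)(8/9) = 64/81.
Weighting by the prior gives 1/3 · 16/81 = 16/243, 1/3 · 25/81 = 25/243, 1/3 · 64/81 = 64/243; these sum to 35/81.
So P(r = 8 | data) = (64/243) / (35/81) = 64/105.

0.6095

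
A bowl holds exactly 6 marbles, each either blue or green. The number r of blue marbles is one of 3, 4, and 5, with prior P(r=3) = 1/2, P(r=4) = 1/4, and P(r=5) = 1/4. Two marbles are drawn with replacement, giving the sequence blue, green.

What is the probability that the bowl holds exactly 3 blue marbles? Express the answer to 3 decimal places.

Under each hypothesis, the probability of the observed sequence is: P(data | r = 3) = (3/6)(3/6) = 1/4; P(data | r = 4) = (4/6)(2/6) = 2/9; P(data | r = 5) = (5/6)(1/6) = 5/36.
Weighting by the prior gives 1/2 · 1/4 = 1/8, 1/4 · 2/9 = 1/18, 1/4 · 5/36 = 5/144; with total 31/144.
So P(r = 3 | data) = (1/8) / (31/144) = 18/31.

0.581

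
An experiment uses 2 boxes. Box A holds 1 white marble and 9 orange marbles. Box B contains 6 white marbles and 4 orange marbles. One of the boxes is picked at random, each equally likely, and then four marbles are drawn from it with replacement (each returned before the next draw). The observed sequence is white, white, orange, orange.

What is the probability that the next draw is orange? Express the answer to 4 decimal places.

The likelihood of the observed sequence under each hypothesis: P(data | box A) = (1/10)(1/10)(9/10)(9/10) = 0.0081; P(data | box B) = (6/10)(6/10)(4/10)(4/10) = 0.0576.
The prior-weighted likelihoods are 1/2 · 0.0081 = 0.00405, 1/2 · 0.0576 = 0.0288; summing to 0.03285.
Dividing through by the total gives posterior P(box A | data) = 0.12329, P(box B | data) = 0.87671.
So P(orange next | data) = Σ P(orange next | H) P(H | data) = (9/10)(0.12329) + (2/5)(0.87671) = 0.46164.

0.4616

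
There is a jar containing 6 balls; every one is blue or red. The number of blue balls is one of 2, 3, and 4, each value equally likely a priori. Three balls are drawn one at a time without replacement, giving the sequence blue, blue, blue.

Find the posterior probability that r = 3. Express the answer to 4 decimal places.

Compute the likelihood of the observed sequence for each case: P(data | r = 2) = (2/6)(1/5)(0/4) = 0; P(data | r = 3) = (3/6)(2/5)(1/4) = 1/20; P(data | r = 4) = (4/6)(3/5)(2/4) = 1/5.
Weighting by the prior gives 1/3 · 0 = 0, 1/3 · 1/20 = 1/60, 1/3 · 1/5 = 1/15; with total 1/12.
Hence P(r = 3 | data) = (1/60) / (1/12) = 1/5.

0.2000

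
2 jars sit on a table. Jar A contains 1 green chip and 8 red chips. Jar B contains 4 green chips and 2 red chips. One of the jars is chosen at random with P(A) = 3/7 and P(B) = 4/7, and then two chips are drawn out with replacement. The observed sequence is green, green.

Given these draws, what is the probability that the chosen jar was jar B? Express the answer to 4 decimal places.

For each hypothesis, P(data | H) works out to: P(data | jar A) = (1/9)(1/9) = 1/81; P(data | jar B) = (4/6)(4/6) = 4/9.
Multiplying each by its prior: 3/7 · 1/81 = 1/189, 4/7 · 4/9 = 16/63; with total 7/27.
By Bayes' rule, P(jar B | data) = (16/63) / (7/27) = 48/49.

0.9796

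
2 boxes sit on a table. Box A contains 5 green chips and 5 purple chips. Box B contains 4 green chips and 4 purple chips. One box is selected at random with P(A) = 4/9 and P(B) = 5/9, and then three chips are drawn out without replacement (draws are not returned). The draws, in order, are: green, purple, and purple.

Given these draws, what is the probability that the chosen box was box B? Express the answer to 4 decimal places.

0.5625

Compute the likelihood of the observed sequence for each case: P(data | box A) = (5/10)(5/9)(4/8) = 5/36; P(data | box B) = (4/8)(4/7)(3/6) = 1/7.
Weighting by the prior gives 4/9 · 5/36 = 5/81, 5/9 · 1/7 = 5/63; with total 80/567.
By Bayes' rule, P(box B | data) = (5/63) / (80/567) = 9/16.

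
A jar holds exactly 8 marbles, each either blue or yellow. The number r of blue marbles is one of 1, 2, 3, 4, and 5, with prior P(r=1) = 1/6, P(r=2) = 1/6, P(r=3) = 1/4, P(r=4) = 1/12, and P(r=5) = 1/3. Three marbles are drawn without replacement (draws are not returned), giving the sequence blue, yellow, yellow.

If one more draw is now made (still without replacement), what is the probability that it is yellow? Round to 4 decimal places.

Under each hypothesis, the probability of the observed sequence is: P(data | r = 1) = (1/8)(7/7)(6/6) = 1/8; P(data | r = 2) = (2/8)(6/7)(5/6) = 5/28; P(data | r = 3) = (3/8)(5/7)(4/6) = 5/28; P(data | r = 4) = (4/8)(4/7)(3/6) = 1/7; P(data | r = 5) = (5/8)(3/7)(2/6) = 5/56.
The prior-weighted likelihoods are 1/6 · 1/8 = 1/48, 1/6 · 5/28 = 5/168, 1/4 · 5/28 = 5/112, 1/12 · 1/7 = 1/84, 1/3 · 5/56 = 5/168; with total 23/168.
Dividing through by the total gives posterior P(r = 1 | data) = 7/46, P(r = 2 | data) = 5/23, P(r = 3 | data) = 15/46, P(r = 4 | data) = 2/23, P(r = 5 | data) = 5/23.
The predictive probability is P(yellow next | data) = (1)(7/46) + (4/5)(5/23) + (3/5)(15/46) + (2/5)(2/23) + (1/5)(5/23) = 3/5.

0.6000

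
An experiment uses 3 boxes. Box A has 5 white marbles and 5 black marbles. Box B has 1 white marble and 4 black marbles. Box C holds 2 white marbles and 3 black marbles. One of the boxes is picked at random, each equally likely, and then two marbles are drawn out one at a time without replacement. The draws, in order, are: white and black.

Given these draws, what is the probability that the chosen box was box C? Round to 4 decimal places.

For each hypothesis, P(data | H) works out to: P(data | box A) = (5/10)(5/9) = 5/18; P(data | box B) = (1/5)(4/4) = 1/5; P(data | box C) = (2/5)(3/4) = 3/10.
The prior-weighted likelihoods are 1/3 · 5/18 = 5/54, 1/3 · 1/5 = 1/15, 1/3 · 3/10 = 1/10; with total 7/27.
So P(box C | data) = (1/10) / (7/27) = 27/70.

0.3857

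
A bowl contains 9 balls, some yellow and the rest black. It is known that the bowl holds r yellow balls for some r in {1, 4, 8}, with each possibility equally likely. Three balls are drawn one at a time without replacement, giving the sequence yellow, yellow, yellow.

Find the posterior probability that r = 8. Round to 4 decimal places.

For each hypothesis, P(data | H) works out to: P(data | r = 1) = (1/9)(0/8) = 0; P(data | r = 4) = (4/9)(3/8)(2/7) = 1/21; P(data | r = 8) = (8/9)(7/8)(6/7) = 2/3.
The prior-weighted likelihoods are 1/3 · 0 = 0, 1/3 · 1/21 = 1/63, 1/3 · 2/3 = 2/9; with total 5/21.
By Bayes' rule, P(r = 8 | data) = (2/9) / (5/21) = 14/15.

0.9333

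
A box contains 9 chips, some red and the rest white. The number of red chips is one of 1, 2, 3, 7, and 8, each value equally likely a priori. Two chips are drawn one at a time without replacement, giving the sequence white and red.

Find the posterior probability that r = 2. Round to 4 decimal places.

0.2258

The likelihood of the observed sequence under each hypothesis: P(data | r = 1) = (8/9)(1/8) = 1/9; P(data | r = 2) = (7/9)(2/8) = 7/36; P(data | r = 3) = (6/9)(3/8) = 1/4; P(data | r = 7) = (2/9)(7/8) = 7/36; P(data | r = 8) = (1/9)(8/8) = 1/9.
Weighting by the prior gives 1/5 · 1/9 = 1/45, 1/5 · 7/36 = 7/180, 1/5 · 1/4 = 1/20, 1/5 · 7/36 = 7/180, 1/5 · 1/9 = 1/45; with total 31/180.
Hence P(r = 2 | data) = (7/180) / (31/180) = 7/31.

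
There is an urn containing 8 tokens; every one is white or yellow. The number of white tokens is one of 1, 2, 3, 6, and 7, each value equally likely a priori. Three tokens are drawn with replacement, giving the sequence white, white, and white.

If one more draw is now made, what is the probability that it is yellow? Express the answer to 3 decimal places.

0.203

Under each hypothesis, the probability of the observed sequence is: P(data | r = 1) = (1/8)(1/8)(1/8) = 0.0019531; P(data | r = 2) = (2/8)(2/8)(2/8) = 0.015625; P(data | r = 3) = (3/8)(3/8)(3/8) = 0.052734; P(data | r = 6) = (6/8)(6/8)(6/8) = 0.42188; P(data | r = 7) = (7/8)(7/8)(7/8) = 0.66992.
Multiplying each by its prior: 1/5 · 0.0019531 = 0.00039063, 1/5 · 0.015625 = 0.003125, 1/5 · 0.052734 = 0.010547, 1/5 · 0.42188 = 0.084375, 1/5 · 0.66992 = 0.13398; summing to 0.23242.
Dividing through by the total gives posterior P(r = 1 | data) = 0.0016807, P(r = 2 | data) = 0.013445, P(r = 3 | data) = 0.045378, P(r = 6 | data) = 0.36303, P(r = 7 | data) = 0.57647.
So P(yellow next | data) = Σ P(yellow next | H) P(H | data) = (7/8)(0.0016807) + (3/4)(0.013445) + (5/8)(0.045378) + (1/4)(0.36303) + (1/8)(0.57647) = 0.20273.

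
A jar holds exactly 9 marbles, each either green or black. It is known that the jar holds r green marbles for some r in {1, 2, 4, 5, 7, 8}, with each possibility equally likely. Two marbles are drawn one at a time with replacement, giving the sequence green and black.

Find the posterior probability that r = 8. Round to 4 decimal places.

Compute the likelihood of the observed sequence for each case: P(data | r = 1) = (1/9)(8/9) = 8/81; P(data | r = 2) = (2/9)(7/9) = 14/81; P(data | r = 4) = (4/9)(5/9) = 20/81; P(data | r = 5) = (5/9)(4/9) = 20/81; P(data | r = 7) = (7/9)(2/9) = 14/81; P(data | r = 8) = (8/9)(1/9) = 8/81.
The prior-weighted likelihoods are 1/6 · 8/81 = 4/243, 1/6 · 14/81 = 7/243, 1/6 · 20/81 = 10/243, 1/6 · 20/81 = 10/243, 1/6 · 14/81 = 7/243, 1/6 · 8/81 = 4/243; with total 14/81.
Hence P(r = 8 | data) = (4/243) / (14/81) = 2/21.

0.0952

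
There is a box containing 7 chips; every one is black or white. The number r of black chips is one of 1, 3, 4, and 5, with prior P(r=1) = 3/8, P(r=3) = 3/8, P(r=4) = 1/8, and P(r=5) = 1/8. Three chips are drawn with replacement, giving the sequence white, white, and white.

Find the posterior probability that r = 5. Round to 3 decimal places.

Under each hypothesis, the probability of the observed sequence is: P(data | r = 1) = (6/7)(6/7)(6/7) = 0.62974; P(data | r = 3) = (4/7)(4/7)(4/7) = 0.18659; P(data | r = 4) = (3/7)(3/7)(3/7) = 0.078717; P(data | r = 5) = (2/7)(2/7)(2/7) = 0.023324.
Multiplying each by its prior: 3/8 · 0.62974 = 0.23615, 3/8 · 0.18659 = 0.069971, 1/8 · 0.078717 = 0.0098397, 1/8 · 0.023324 = 0.0029155; with total 0.31888.
So P(r = 5 | data) = (0.0029155) / (0.31888) = 0.0091429.

0.009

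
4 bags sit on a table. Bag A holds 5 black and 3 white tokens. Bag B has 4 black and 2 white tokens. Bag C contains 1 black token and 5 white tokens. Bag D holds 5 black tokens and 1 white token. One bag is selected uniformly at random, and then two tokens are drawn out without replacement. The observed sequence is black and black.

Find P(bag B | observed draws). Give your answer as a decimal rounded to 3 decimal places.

For each hypothesis, P(data | H) works out to: P(data | bag A) = (5/8)(4/7) = 5/14; P(data | bag B) = (4/6)(3/5) = 2/5; P(data | bag C) = (1/6)(0/5) = 0; P(data | bag D) = (5/6)(4/5) = 2/3.
Weighting by the prior gives 1/4 · 5/14 = 5/56, 1/4 · 2/5 = 1/10, 1/4 · 0 = 0, 1/4 · 2/3 = 1/6; summing to 299/840.
So P(bag B | data) = (1/10) / (299/840) = 84/299.

0.281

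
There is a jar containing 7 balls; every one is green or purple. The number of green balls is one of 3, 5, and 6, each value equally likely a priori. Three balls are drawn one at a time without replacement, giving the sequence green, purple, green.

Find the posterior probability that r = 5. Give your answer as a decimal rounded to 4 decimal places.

0.4255

Compute the likelihood of the observed sequence for each case: P(data | r = 3) = (3/7)(4/6)(2/5) = 4/35; P(data | r = 5) = (5/7)(2/6)(4/5) = 4/21; P(data | r = 6) = (6/7)(1/6)(5/5) = 1/7.
The prior-weighted likelihoods are 1/3 · 4/35 = 4/105, 1/3 · 4/21 = 4/63, 1/3 · 1/7 = 1/21; these sum to 47/315.
Hence P(r = 5 | data) = (4/63) / (47/315) = 20/47.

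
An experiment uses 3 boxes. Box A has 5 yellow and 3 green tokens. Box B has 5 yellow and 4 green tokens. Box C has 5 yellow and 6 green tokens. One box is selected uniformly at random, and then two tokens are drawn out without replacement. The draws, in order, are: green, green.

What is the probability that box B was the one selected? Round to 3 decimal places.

0.305

Under each hypothesis, the probability of the observed sequence is: P(data | box A) = (3/8)(2/7) = 0.10714; P(data | box B) = (4/9)(3/8) = 0.16667; P(data | box C) = (6/11)(5/10) = 0.27273.
The prior-weighted likelihoods are 1/3 · 0.10714 = 0.035714, 1/3 · 0.16667 = 0.055556, 1/3 · 0.27273 = 0.090909; with total 0.18218.
By Bayes' rule, P(box B | data) = (0.055556) / (0.18218) = 0.30495.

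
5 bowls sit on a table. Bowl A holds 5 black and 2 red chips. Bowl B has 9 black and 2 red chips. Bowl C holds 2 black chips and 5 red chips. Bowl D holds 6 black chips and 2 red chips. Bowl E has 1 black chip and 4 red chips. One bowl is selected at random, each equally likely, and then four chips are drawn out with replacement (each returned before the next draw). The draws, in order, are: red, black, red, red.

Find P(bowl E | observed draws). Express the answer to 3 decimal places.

Compute the likelihood of the observed sequence for each case: P(data | bowl A) = (2/7)(5/7)(2/7)(2/7) = 0.01666; P(data | bowl B) = (2/11)(9/11)(2/11)(2/11) = 0.0049177; P(data | bowl C) = (5/7)(2/7)(5/7)(5/7) = 0.10412; P(data | bowl D) = (2/8)(6/8)(2/8)(2/8) = 0.011719; P(data | bowl E) = (4/5)(1/5)(4/5)(4/5) = 0.1024.
Multiplying each by its prior: 1/5 · 0.01666 = 0.0033319, 1/5 · 0.0049177 = 0.00098354, 1/5 · 0.10412 = 0.020825, 1/5 · 0.011719 = 0.0023437, 1/5 · 0.1024 = 0.02048; summing to 0.047964.
Therefore the posterior P(bowl E | data) = (0.02048) / (0.047964) = 0.42699.

0.427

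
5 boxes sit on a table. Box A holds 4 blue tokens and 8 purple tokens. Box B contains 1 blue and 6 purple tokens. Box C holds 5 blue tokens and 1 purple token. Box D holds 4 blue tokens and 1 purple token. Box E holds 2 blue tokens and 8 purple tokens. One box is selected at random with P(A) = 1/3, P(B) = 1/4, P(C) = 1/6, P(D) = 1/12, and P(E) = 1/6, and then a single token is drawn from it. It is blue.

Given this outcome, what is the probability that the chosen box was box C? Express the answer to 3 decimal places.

0.360

Compute the likelihood of this draw for each case: P(data | box A) = (4/12) = 1/3; P(data | box B) = (1/7) = 1/7; P(data | box C) = (5/6) = 5/6; P(data | box D) = (4/5) = 4/5; P(data | box E) = (2/10) = 1/5.
The prior-weighted likelihoods are 1/3 · 1/3 = 1/9, 1/4 · 1/7 = 1/28, 1/6 · 5/6 = 5/36, 1/12 · 4/5 = 1/15, 1/6 · 1/5 = 1/30; summing to 27/70.
Hence P(box C | data) = (5/36) / (27/70) = 175/486.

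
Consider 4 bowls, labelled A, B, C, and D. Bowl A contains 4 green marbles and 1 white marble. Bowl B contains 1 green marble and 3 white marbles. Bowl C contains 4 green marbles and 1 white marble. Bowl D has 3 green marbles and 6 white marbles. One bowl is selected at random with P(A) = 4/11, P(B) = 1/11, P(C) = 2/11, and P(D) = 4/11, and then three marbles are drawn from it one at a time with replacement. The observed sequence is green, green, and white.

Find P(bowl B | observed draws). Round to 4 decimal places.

0.0422

For each hypothesis, P(data | H) works out to: P(data | bowl A) = (4/5)(4/5)(1/5) = 0.128; P(data | bowl B) = (1/4)(1/4)(3/4) = 0.046875; P(data | bowl C) = (4/5)(4/5)(1/5) = 0.128; P(data | bowl D) = (3/9)(3/9)(6/9) = 0.074074.
Multiplying each by its prior: 4/11 · 0.128 = 0.046545, 1/11 · 0.046875 = 0.0042614, 2/11 · 0.128 = 0.023273, 4/11 · 0.074074 = 0.026936; with total 0.10102.
So P(bowl B | data) = (0.0042614) / (0.10102) = 0.042185.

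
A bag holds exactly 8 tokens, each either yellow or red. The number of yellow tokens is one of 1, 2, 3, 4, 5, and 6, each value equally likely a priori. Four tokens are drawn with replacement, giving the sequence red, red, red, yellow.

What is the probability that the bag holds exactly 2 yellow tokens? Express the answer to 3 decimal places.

Compute the likelihood of the observed sequence for each case: P(data | r = 1) = (7/8)(7/8)(7/8)(1/8) = 0.08374; P(data | r = 2) = (6/8)(6/8)(6/8)(2/8) = 0.10547; P(data | r = 3) = (5/8)(5/8)(5/8)(3/8) = 0.091553; P(data | r = 4) = (4/8)(4/8)(4/8)(4/8) = 0.0625; P(data | r = 5) = (3/8)(3/8)(3/8)(5/8) = 0.032959; P(data | r = 6) = (2/8)(2/8)(2/8)(6/8) = 0.011719.
Multiplying each by its prior: 1/6 · 0.08374 = 0.013957, 1/6 · 0.10547 = 0.017578, 1/6 · 0.091553 = 0.015259, 1/6 · 0.0625 = 0.010417, 1/6 · 0.032959 = 0.0054932, 1/6 · 0.011719 = 0.0019531; summing to 0.064657.
So P(r = 2 | data) = (0.017578) / (0.064657) = 0.27187.

0.272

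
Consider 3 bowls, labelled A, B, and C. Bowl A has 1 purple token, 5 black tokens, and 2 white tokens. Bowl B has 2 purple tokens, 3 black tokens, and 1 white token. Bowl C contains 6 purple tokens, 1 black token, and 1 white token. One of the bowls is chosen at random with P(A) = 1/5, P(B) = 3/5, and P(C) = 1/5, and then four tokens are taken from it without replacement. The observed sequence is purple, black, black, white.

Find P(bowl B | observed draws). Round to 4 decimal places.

Under each hypothesis, the probability of the observed sequence is: P(data | bowl A) = (1/8)(5/7)(4/6)(2/5) = 1/42; P(data | bowl B) = (2/6)(3/5)(2/4)(1/3) = 1/30; P(data | bowl C) = (6/8)(1/7)(0/6) = 0.
Multiplying each by its prior: 1/5 · 1/42 = 1/210, 3/5 · 1/30 = 1/50, 1/5 · 0 = 0; these sum to 13/525.
Therefore the posterior P(bowl B | data) = (1/50) / (13/525) = 21/26.

0.8077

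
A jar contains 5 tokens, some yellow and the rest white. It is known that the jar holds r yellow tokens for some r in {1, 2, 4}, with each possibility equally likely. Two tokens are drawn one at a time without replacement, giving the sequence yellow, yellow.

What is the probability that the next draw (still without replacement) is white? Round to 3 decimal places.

For each hypothesis, P(data | H) works out to: P(data | r = 1) = (1/5)(0/4) = 0; P(data | r = 2) = (2/5)(1/4) = 1/10; P(data | r = 4) = (4/5)(3/4) = 3/5.
Weighting by the prior gives 1/3 · 0 = 0, 1/3 · 1/10 = 1/30, 1/3 · 3/5 = 1/5; with total 7/30.
Dividing through by the total gives posterior P(r = 1 | data) = 0, P(r = 2 | data) = 1/7, P(r = 4 | data) = 6/7.
So P(white next | data) = Σ P(white next | H) P(H | data) = (1)(1/7) + (1/3)(6/7) = 3/7.

0.429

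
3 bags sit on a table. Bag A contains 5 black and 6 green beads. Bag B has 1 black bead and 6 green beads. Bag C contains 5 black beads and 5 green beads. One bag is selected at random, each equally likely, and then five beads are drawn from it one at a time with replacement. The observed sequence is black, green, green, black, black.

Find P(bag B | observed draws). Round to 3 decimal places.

For each hypothesis, P(data | H) works out to: P(data | bag A) = (5/11)(6/11)(6/11)(5/11)(5/11) = 0.027941; P(data | bag B) = (1/7)(6/7)(6/7)(1/7)(1/7) = 0.002142; P(data | bag C) = (5/10)(5/10)(5/10)(5/10)(5/10) = 0.03125.
The prior-weighted likelihoods are 1/3 · 0.027941 = 0.0093138, 1/3 · 0.002142 = 0.00071399, 1/3 · 0.03125 = 0.010417; summing to 0.020444.
So P(bag B | data) = (0.00071399) / (0.020444) = 0.034923.

0.035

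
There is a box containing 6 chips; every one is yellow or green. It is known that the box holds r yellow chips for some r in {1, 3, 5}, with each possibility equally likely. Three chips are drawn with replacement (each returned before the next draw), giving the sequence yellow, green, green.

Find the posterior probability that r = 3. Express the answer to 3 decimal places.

0.474

The likelihood of the observed sequence under each hypothesis: P(data | r = 1) = (1/6)(5/6)(5/6) = 25/216; P(data | r = 3) = (3/6)(3/6)(3/6) = 1/8; P(data | r = 5) = (5/6)(1/6)(1/6) = 5/216.
The prior-weighted likelihoods are 1/3 · 25/216 = 25/648, 1/3 · 1/8 = 1/24, 1/3 · 5/216 = 5/648; with total 19/216.
Therefore the posterior P(r = 3 | data) = (1/24) / (19/216) = 9/19.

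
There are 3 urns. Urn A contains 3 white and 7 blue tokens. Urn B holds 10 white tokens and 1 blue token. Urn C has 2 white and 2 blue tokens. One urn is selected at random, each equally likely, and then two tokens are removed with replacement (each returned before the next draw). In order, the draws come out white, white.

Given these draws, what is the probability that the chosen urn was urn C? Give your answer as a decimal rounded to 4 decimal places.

0.2143

The likelihood of the observed sequence under each hypothesis: P(data | urn A) = (3/10)(3/10) = 0.09; P(data | urn B) = (10/11)(10/11) = 0.82645; P(data | urn C) = (2/4)(2/4) = 0.25.
Weighting by the prior gives 1/3 · 0.09 = 0.03, 1/3 · 0.82645 = 0.27548, 1/3 · 0.25 = 0.083333; summing to 0.38882.
So P(urn C | data) = (0.083333) / (0.38882) = 0.21433.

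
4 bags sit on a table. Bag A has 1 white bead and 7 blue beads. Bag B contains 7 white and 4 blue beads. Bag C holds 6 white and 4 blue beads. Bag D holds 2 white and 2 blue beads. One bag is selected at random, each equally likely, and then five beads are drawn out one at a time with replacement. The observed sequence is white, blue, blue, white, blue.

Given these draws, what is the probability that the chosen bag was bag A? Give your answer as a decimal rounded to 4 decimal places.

0.1243

The likelihood of the observed sequence under each hypothesis: P(data | bag A) = (1/8)(7/8)(7/8)(1/8)(7/8) = 0.010468; P(data | bag B) = (7/11)(4/11)(4/11)(7/11)(4/11) = 0.019472; P(data | bag C) = (6/10)(4/10)(4/10)(6/10)(4/10) = 0.02304; P(data | bag D) = (2/4)(2/4)(2/4)(2/4)(2/4) = 0.03125.
Multiplying each by its prior: 1/4 · 0.010468 = 0.0026169, 1/4 · 0.019472 = 0.004868, 1/4 · 0.02304 = 0.00576, 1/4 · 0.03125 = 0.0078125; summing to 0.021057.
So P(bag A | data) = (0.0026169) / (0.021057) = 0.12427.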